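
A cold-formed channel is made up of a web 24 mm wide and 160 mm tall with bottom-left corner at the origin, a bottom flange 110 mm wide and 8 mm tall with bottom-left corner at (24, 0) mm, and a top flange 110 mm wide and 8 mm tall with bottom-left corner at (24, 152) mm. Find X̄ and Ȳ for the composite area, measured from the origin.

web: A = 24 × 160 = 3840.00, centroid at (12.00, 80.00).
bottom flange: A = 110 × 8 = 880.00, centroid at (79.00, 4.00).
top flange: A = 110 × 8 = 880.00, centroid at (79.00, 156.00).
ΣA = 5600.00 mm², ΣAX̄ = 185120.00 mm³, ΣAȲ = 448000.00 mm³.
X̄ = 185120.00/5600.00 = 33.06 mm; Ȳ = 448000.00/5600.00 = 80.00 mm.

X̄ = 33.06 mm, Ȳ = 80.00 mm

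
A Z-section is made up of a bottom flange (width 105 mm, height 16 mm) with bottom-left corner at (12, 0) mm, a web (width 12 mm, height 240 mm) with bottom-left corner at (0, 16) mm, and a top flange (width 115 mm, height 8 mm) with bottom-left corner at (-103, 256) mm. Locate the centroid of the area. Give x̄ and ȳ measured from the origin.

x̄ = 15.29 mm, ȳ = 117.58 mm

bottom flange: A = 105 × 16 = 1680.00, centroid at (64.50, 8.00).
web: A = 12 × 240 = 2880.00, centroid at (6.00, 136.00).
top flange: A = 115 × 8 = 920.00, centroid at (-45.50, 260.00).
ΣA = 5480.00 mm²
ΣAx̄ = (1680.00)(64.50) + (2880.00)(6.00) + (920.00)(-45.50) = 83780.00 mm³
ΣAȳ = (1680.00)(8.00) + (2880.00)(136.00) + (920.00)(260.00) = 644320.00 mm³
x̄ = 83780.00 / 5480.00 = 15.29 mm
ȳ = 644320.00 / 5480.00 = 117.58 mm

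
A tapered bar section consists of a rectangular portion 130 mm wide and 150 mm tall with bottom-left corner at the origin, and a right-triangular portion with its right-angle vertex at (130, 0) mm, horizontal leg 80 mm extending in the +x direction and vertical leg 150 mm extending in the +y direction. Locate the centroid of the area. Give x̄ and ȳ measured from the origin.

rectangular portion: A = 130 × 150 = 19500.00, centroid at (65.00, 75.00).
triangular portion: A = ½·80·150 = 6000.00, centroid at (156.67, 50.00).
ΣA = 25500.00 mm²
ΣAx̄ = (19500.00)(65.00) + (6000.00)(156.67) = 2207500.00 mm³
ΣAȳ = (19500.00)(75.00) + (6000.00)(50.00) = 1762500.00 mm³
x̄ = 2207500.00 / 25500.00 = 86.57 mm
ȳ = 1762500.00 / 25500.00 = 69.12 mm

x̄ = 86.57 mm, ȳ = 69.12 mm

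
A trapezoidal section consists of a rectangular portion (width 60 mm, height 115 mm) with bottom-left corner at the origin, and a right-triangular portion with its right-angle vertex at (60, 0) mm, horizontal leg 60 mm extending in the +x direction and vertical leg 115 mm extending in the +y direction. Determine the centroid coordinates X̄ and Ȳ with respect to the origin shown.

X̄ = 46.67 mm, Ȳ = 51.11 mm

Part | A | x̄ᵢ | ȳᵢ | A·x̄ᵢ | A·ȳᵢ
rectangular portion | 6900.00 | 30.00 | 57.50 | 207000.00 | 396750.00
triangular portion | 3450.00 | 80.00 | 38.33 | 276000.00 | 132250.00
Σ | 10350.00 |  |  | 483000.00 | 529000.00
X̄ = 483000.00 / 10350.00 = 46.67 mm
Ȳ = 529000.00 / 10350.00 = 51.11 mm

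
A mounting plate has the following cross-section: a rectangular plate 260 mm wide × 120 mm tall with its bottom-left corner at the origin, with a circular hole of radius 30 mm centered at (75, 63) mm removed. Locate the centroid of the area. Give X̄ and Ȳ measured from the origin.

X̄ = 135.48 mm, Ȳ = 59.70 mm

plate: A = 260 × 120 = 31200.00, centroid at (130.00, 60.00).
hole: A = −π·30² = -2827.43, centroid at (75.00, 63.00).
ΣA = 28372.57 mm²
ΣAX̄ = (31200.00)(130.00) + (-2827.43)(75.00) = 3843942.50 mm³
ΣAȲ = (31200.00)(60.00) + (-2827.43)(63.00) = 1693871.70 mm³
X̄ = 3843942.50 / 28372.57 = 135.48 mm
Ȳ = 1693871.70 / 28372.57 = 59.70 mm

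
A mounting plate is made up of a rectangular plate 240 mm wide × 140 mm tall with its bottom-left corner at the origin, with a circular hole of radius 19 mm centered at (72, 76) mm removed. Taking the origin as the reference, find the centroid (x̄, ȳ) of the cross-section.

x̄ = 121.68 mm, ȳ = 69.79 mm

plate: A = 240 × 140 = 33600.00, centroid at (120.00, 70.00).
hole: A = −π·19² = -1134.11, centroid at (72.00, 76.00).
ΣA = 32465.89 mm²
ΣAx̄ = (33600.00)(120.00) + (-1134.11)(72.00) = 3950343.72 mm³
ΣAȳ = (33600.00)(70.00) + (-1134.11)(76.00) = 2265807.26 mm³
x̄ = 3950343.72 / 32465.89 = 121.68 mm
ȳ = 2265807.26 / 32465.89 = 69.79 mm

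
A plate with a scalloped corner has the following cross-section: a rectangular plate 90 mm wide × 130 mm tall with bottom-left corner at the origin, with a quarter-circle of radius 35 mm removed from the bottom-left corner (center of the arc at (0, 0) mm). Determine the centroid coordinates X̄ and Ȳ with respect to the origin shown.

X̄ = 47.70 mm, Ȳ = 69.49 mm

plate: A = 90 × 130 = 11700.00, centroid at (45.00, 65.00).
removed quarter-circle: A = −¼π·35² = -962.11, centroid at (14.85, 14.85).
ΣA = 10737.89 mm², ΣAX̄ = 512208.33 mm³, ΣAȲ = 746208.33 mm³.
X̄ = 512208.33/10737.89 = 47.70 mm; Ȳ = 746208.33/10737.89 = 69.49 mm.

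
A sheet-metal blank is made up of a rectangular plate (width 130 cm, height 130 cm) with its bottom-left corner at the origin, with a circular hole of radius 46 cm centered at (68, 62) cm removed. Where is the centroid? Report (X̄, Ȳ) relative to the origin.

X̄ = 63.05 cm, Ȳ = 66.95 cm

plate: A = 130 × 130 = 16900.00, centroid at (65.00, 65.00).
hole: A = −π·46² = -6647.61, centroid at (68.00, 62.00).
ΣA = 10252.39 cm², ΣAX̄ = 646462.52 cm³, ΣAȲ = 686348.18 cm³.
X̄ = 646462.52/10252.39 = 63.05 cm; Ȳ = 686348.18/10252.39 = 66.95 cm.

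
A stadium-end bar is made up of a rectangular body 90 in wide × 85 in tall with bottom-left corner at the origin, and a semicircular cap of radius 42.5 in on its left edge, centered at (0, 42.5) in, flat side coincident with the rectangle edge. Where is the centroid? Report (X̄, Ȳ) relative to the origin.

rectangular body: A = 90 × 85 = 7650.00, centroid at (45.00, 42.50).
semicircular end: A = ½π·42.5² = 2837.25, centroid at (-18.04, 42.50).
ΣA = 10487.25 in², ΣAX̄ = 293072.92 in³, ΣAȲ = 445708.16 in³.
X̄ = 293072.92/10487.25 = 27.95 in; Ȳ = 445708.16/10487.25 = 42.50 in.

X̄ = 27.95 in, Ȳ = 42.50 in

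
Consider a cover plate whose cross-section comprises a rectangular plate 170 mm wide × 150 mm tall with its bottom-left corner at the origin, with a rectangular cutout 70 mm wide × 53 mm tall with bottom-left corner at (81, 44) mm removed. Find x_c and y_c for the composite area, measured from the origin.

Part | A | x̄ᵢ | ȳᵢ | A·x̄ᵢ | A·ȳᵢ
plate | 25500.00 | 85.00 | 75.00 | 2167500.00 | 1912500.00
hole | -3710.00 | 116.00 | 70.50 | -430360.00 | -261555.00
Σ | 21790.00 |  |  | 1737140.00 | 1650945.00
x_c = 1737140.00 / 21790.00 = 79.72 mm
y_c = 1650945.00 / 21790.00 = 75.77 mm

x_c = 79.72 mm, y_c = 75.77 mm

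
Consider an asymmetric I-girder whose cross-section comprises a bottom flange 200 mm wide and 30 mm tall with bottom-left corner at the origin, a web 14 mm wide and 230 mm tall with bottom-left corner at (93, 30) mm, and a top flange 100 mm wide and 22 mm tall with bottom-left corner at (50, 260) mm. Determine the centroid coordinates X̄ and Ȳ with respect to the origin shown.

Part | A | x̄ᵢ | ȳᵢ | A·x̄ᵢ | A·ȳᵢ
bottom flange | 6000.00 | 100.00 | 15.00 | 600000.00 | 90000.00
web | 3220.00 | 100.00 | 145.00 | 322000.00 | 466900.00
top flange | 2200.00 | 100.00 | 271.00 | 220000.00 | 596200.00
Σ | 11420.00 |  |  | 1142000.00 | 1153100.00
X̄ = 1142000.00 / 11420.00 = 100.00 mm
Ȳ = 1153100.00 / 11420.00 = 100.97 mm

X̄ = 100.00 mm, Ȳ = 100.97 mm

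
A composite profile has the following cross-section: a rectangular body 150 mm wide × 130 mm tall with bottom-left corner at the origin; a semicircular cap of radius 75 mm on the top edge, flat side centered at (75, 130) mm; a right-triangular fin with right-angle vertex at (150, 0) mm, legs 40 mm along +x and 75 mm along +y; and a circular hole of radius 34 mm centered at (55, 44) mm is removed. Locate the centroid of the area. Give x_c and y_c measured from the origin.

Part | A | x̄ᵢ | ȳᵢ | A·x̄ᵢ | A·ȳᵢ
rectangular body | 19500.00 | 75.00 | 65.00 | 1462500.00 | 1267500.00
semicircular top | 8835.73 | 75.00 | 161.83 | 662679.70 | 1429894.81
triangular fin | 1500.00 | 163.33 | 25.00 | 245000.00 | 37500.00
hole | -3631.68 | 55.00 | 44.00 | -199742.46 | -159793.97
Σ | 26204.05 |  |  | 2170437.24 | 2575100.85
x_c = 2170437.24 / 26204.05 = 82.83 mm
y_c = 2575100.85 / 26204.05 = 98.27 mm

x_c = 82.83 mm, y_c = 98.27 mm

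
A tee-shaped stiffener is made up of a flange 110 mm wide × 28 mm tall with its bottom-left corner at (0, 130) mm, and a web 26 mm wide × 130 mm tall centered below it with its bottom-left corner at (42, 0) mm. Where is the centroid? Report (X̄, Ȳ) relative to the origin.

X̄ = 55.00 mm, Ȳ = 102.67 mm

web: A = 26 × 130 = 3380.00, centroid at (55.00, 65.00).
flange: A = 110 × 28 = 3080.00, centroid at (55.00, 144.00).
ΣA = 6460.00 mm²
ΣAX̄ = (3380.00)(55.00) + (3080.00)(55.00) = 355300.00 mm³
ΣAȲ = (3380.00)(65.00) + (3080.00)(144.00) = 663220.00 mm³
X̄ = 355300.00 / 6460.00 = 55.00 mm
Ȳ = 663220.00 / 6460.00 = 102.67 mm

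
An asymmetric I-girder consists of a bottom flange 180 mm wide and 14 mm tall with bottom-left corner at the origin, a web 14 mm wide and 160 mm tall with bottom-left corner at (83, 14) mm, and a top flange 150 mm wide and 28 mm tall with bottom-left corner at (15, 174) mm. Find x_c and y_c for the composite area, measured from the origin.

x_c = 90.00 mm, y_c = 113.59 mm

bottom flange: A = 180 × 14 = 2520.00, centroid at (90.00, 7.00).
web: A = 14 × 160 = 2240.00, centroid at (90.00, 94.00).
top flange: A = 150 × 28 = 4200.00, centroid at (90.00, 188.00).
ΣA = 8960.00 mm²
ΣAx_c = (2520.00)(90.00) + (2240.00)(90.00) + (4200.00)(90.00) = 806400.00 mm³
ΣAy_c = (2520.00)(7.00) + (2240.00)(94.00) + (4200.00)(188.00) = 1017800.00 mm³
x_c = 806400.00 / 8960.00 = 90.00 mm
y_c = 1017800.00 / 8960.00 = 113.59 mm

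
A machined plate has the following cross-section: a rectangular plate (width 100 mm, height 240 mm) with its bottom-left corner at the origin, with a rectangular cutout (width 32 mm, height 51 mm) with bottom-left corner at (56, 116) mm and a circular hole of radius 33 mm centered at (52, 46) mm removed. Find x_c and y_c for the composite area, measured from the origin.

x_c = 47.74 mm, y_c = 131.51 mm

Part | A | x̄ᵢ | ȳᵢ | A·x̄ᵢ | A·ȳᵢ
plate | 24000.00 | 50.00 | 120.00 | 1200000.00 | 2880000.00
hole 1 | -1632.00 | 72.00 | 141.50 | -117504.00 | -230928.00
hole 2 | -3421.19 | 52.00 | 46.00 | -177902.11 | -157374.94
Σ | 18946.81 |  |  | 904593.89 | 2491697.06
x_c = 904593.89 / 18946.81 = 47.74 mm
y_c = 2491697.06 / 18946.81 = 131.51 mm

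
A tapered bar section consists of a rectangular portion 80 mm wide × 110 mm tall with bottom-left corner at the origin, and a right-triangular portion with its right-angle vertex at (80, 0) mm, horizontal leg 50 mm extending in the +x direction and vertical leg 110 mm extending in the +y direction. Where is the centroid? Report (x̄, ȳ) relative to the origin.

x̄ = 53.49 mm, ȳ = 50.63 mm

Part | A | x̄ᵢ | ȳᵢ | A·x̄ᵢ | A·ȳᵢ
rectangular portion | 8800.00 | 40.00 | 55.00 | 352000.00 | 484000.00
triangular portion | 2750.00 | 96.67 | 36.67 | 265833.33 | 100833.33
Σ | 11550.00 |  |  | 617833.33 | 584833.33
x̄ = 617833.33 / 11550.00 = 53.49 mm
ȳ = 584833.33 / 11550.00 = 50.63 mm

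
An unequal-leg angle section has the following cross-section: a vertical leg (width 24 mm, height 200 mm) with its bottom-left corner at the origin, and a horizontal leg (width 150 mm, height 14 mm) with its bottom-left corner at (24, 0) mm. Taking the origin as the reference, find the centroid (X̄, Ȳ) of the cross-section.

X̄ = 38.48 mm, Ȳ = 71.70 mm

vertical leg: A = 24 × 200 = 4800.00, centroid at (12.00, 100.00).
horizontal leg: A = 150 × 14 = 2100.00, centroid at (99.00, 7.00).
ΣA = 6900.00 mm²
ΣAX̄ = (4800.00)(12.00) + (2100.00)(99.00) = 265500.00 mm³
ΣAȲ = (4800.00)(100.00) + (2100.00)(7.00) = 494700.00 mm³
X̄ = 265500.00 / 6900.00 = 38.48 mm
Ȳ = 494700.00 / 6900.00 = 71.70 mm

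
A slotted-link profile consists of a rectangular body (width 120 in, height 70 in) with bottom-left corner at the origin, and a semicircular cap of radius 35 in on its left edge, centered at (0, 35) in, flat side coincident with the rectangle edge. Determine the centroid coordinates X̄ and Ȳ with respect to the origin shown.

X̄ = 46.05 in, Ȳ = 35.00 in

Part | A | x̄ᵢ | ȳᵢ | A·x̄ᵢ | A·ȳᵢ
rectangular body | 8400.00 | 60.00 | 35.00 | 504000.00 | 294000.00
semicircular end | 1924.23 | -14.85 | 35.00 | -28583.33 | 67347.89
Σ | 10324.23 |  |  | 475416.67 | 361347.89
X̄ = 475416.67 / 10324.23 = 46.05 in
Ȳ = 361347.89 / 10324.23 = 35.00 in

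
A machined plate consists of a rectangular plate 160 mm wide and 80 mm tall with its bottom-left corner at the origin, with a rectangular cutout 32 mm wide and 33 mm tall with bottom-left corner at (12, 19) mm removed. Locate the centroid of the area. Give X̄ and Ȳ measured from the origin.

X̄ = 84.68 mm, Ȳ = 40.40 mm

plate: A = 160 × 80 = 12800.00, centroid at (80.00, 40.00).
hole: A = −(32 × 33) = -1056.00, centroid at (28.00, 35.50).
ΣA = 11744.00 mm²
ΣAX̄ = (12800.00)(80.00) + (-1056.00)(28.00) = 994432.00 mm³
ΣAȲ = (12800.00)(40.00) + (-1056.00)(35.50) = 474512.00 mm³
X̄ = 994432.00 / 11744.00 = 84.68 mm
Ȳ = 474512.00 / 11744.00 = 40.40 mm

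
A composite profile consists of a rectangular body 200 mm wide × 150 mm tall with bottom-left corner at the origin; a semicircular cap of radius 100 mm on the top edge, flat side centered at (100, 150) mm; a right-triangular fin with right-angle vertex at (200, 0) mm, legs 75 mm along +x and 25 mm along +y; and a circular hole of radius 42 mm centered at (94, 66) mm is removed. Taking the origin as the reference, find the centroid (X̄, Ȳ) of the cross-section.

rectangular body: A = 200 × 150 = 30000.00, centroid at (100.00, 75.00).
semicircular top: A = ½π·100² = 15707.96, centroid at (100.00, 192.44).
triangular fin: A = ½·75·25 = 937.50, centroid at (225.00, 8.33).
hole: A = −π·42² = -5541.77, centroid at (94.00, 66.00).
ΣA = 41103.69 mm²
ΣAX̄ = (30000.00)(100.00) + (15707.96)(100.00) + (937.50)(225.00) + (-5541.77)(94.00) = 4260807.50 mm³
ΣAȲ = (30000.00)(75.00) + (15707.96)(192.44) + (937.50)(8.33) + (-5541.77)(66.00) = 4914916.87 mm³
X̄ = 4260807.50 / 41103.69 = 103.66 mm
Ȳ = 4914916.87 / 41103.69 = 119.57 mm

X̄ = 103.66 mm, Ȳ = 119.57 mm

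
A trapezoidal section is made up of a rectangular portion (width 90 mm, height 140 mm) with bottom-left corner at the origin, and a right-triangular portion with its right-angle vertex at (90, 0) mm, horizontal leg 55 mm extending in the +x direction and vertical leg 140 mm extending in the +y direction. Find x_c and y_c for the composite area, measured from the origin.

x_c = 59.82 mm, y_c = 64.54 mm

rectangular portion: A = 90 × 140 = 12600.00, centroid at (45.00, 70.00).
triangular portion: A = ½·55·140 = 3850.00, centroid at (108.33, 46.67).
ΣA = 16450.00 mm², ΣAx_c = 984083.33 mm³, ΣAy_c = 1061666.67 mm³.
x_c = 984083.33/16450.00 = 59.82 mm; y_c = 1061666.67/16450.00 = 64.54 mm.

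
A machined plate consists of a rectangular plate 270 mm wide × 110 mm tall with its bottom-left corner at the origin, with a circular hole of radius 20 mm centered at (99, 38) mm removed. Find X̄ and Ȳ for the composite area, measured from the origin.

X̄ = 136.59 mm, Ȳ = 55.75 mm

plate: A = 270 × 110 = 29700.00, centroid at (135.00, 55.00).
hole: A = −π·20² = -1256.64, centroid at (99.00, 38.00).
ΣA = 28443.36 mm²
ΣAX̄ = (29700.00)(135.00) + (-1256.64)(99.00) = 3885092.93 mm³
ΣAȲ = (29700.00)(55.00) + (-1256.64)(38.00) = 1585747.79 mm³
X̄ = 3885092.93 / 28443.36 = 136.59 mm
Ȳ = 1585747.79 / 28443.36 = 55.75 mm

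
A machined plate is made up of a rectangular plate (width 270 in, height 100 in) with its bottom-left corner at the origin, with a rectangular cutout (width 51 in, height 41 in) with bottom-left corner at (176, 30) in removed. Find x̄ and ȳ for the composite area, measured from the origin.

Part | A | x̄ᵢ | ȳᵢ | A·x̄ᵢ | A·ȳᵢ
plate | 27000.00 | 135.00 | 50.00 | 3645000.00 | 1350000.00
hole | -2091.00 | 201.50 | 50.50 | -421336.50 | -105595.50
Σ | 24909.00 |  |  | 3223663.50 | 1244404.50
x̄ = 3223663.50 / 24909.00 = 129.42 in
ȳ = 1244404.50 / 24909.00 = 49.96 in

x̄ = 129.42 in, ȳ = 49.96 in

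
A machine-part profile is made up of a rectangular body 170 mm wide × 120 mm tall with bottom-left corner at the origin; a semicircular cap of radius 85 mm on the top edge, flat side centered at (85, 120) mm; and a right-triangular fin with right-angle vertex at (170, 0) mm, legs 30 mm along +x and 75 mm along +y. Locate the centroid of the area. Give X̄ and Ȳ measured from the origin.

X̄ = 88.25 mm, Ȳ = 91.97 mm

Part | A | x̄ᵢ | ȳᵢ | A·x̄ᵢ | A·ȳᵢ
rectangular body | 20400.00 | 85.00 | 60.00 | 1734000.00 | 1224000.00
semicircular top | 11349.00 | 85.00 | 156.08 | 964665.29 | 1771297.08
triangular fin | 1125.00 | 180.00 | 25.00 | 202500.00 | 28125.00
Σ | 32874.00 |  |  | 2901165.29 | 3023422.08
X̄ = 2901165.29 / 32874.00 = 88.25 mm
Ȳ = 3023422.08 / 32874.00 = 91.97 mm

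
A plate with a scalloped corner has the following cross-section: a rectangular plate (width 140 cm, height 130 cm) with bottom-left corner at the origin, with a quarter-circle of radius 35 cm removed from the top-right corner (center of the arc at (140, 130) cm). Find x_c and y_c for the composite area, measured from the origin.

x_c = 66.92 cm, y_c = 62.20 cm

Part | A | x̄ᵢ | ȳᵢ | A·x̄ᵢ | A·ȳᵢ
plate | 18200.00 | 70.00 | 65.00 | 1274000.00 | 1183000.00
removed quarter-circle | -962.11 | 125.15 | 115.15 | -120404.12 | -110782.99
Σ | 17237.89 |  |  | 1153595.88 | 1072217.01
x_c = 1153595.88 / 17237.89 = 66.92 cm
y_c = 1072217.01 / 17237.89 = 62.20 cm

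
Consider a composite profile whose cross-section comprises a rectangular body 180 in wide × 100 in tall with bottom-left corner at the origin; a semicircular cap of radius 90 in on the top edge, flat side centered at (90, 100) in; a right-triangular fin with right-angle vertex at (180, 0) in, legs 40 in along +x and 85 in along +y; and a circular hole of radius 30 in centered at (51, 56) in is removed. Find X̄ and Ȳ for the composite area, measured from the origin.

rectangular body: A = 180 × 100 = 18000.00, centroid at (90.00, 50.00).
semicircular top: A = ½π·90² = 12723.45, centroid at (90.00, 138.20).
triangular fin: A = ½·40·85 = 1700.00, centroid at (193.33, 28.33).
hole: A = −π·30² = -2827.43, centroid at (51.00, 56.00).
ΣA = 29596.02 in², ΣAX̄ = 2949578.09 in³, ΣAȲ = 2548175.42 in³.
X̄ = 2949578.09/29596.02 = 99.66 in; Ȳ = 2548175.42/29596.02 = 86.10 in.

X̄ = 99.66 in, Ȳ = 86.10 in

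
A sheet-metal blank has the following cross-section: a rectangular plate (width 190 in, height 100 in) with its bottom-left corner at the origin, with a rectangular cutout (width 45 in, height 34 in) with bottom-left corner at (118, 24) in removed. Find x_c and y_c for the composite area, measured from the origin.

x_c = 91.02 in, y_c = 50.79 in

Part | A | x̄ᵢ | ȳᵢ | A·x̄ᵢ | A·ȳᵢ
plate | 19000.00 | 95.00 | 50.00 | 1805000.00 | 950000.00
hole | -1530.00 | 140.50 | 41.00 | -214965.00 | -62730.00
Σ | 17470.00 |  |  | 1590035.00 | 887270.00
x_c = 1590035.00 / 17470.00 = 91.02 in
y_c = 887270.00 / 17470.00 = 50.79 in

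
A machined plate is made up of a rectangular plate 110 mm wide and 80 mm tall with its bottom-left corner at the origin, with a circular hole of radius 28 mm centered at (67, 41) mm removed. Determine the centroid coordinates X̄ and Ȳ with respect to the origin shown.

X̄ = 50.34 mm, Ȳ = 39.61 mm

Part | A | x̄ᵢ | ȳᵢ | A·x̄ᵢ | A·ȳᵢ
plate | 8800.00 | 55.00 | 40.00 | 484000.00 | 352000.00
hole | -2463.01 | 67.00 | 41.00 | -165021.58 | -100983.35
Σ | 6336.99 |  |  | 318978.42 | 251016.65
X̄ = 318978.42 / 6336.99 = 50.34 mm
Ȳ = 251016.65 / 6336.99 = 39.61 mm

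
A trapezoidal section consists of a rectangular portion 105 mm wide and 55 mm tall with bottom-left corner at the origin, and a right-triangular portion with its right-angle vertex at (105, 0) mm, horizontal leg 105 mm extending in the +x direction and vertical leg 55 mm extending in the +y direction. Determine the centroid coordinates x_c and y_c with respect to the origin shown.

rectangular portion: A = 105 × 55 = 5775.00, centroid at (52.50, 27.50).
triangular portion: A = ½·105·55 = 2887.50, centroid at (140.00, 18.33).
ΣA = 8662.50 mm², ΣAx_c = 707437.50 mm³, ΣAy_c = 211750.00 mm³.
x_c = 707437.50/8662.50 = 81.67 mm; y_c = 211750.00/8662.50 = 24.44 mm.

x_c = 81.67 mm, y_c = 24.44 mm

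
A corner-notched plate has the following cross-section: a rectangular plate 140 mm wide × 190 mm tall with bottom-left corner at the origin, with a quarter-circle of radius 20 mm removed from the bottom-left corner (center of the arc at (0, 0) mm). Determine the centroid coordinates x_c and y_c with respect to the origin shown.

x_c = 70.74 mm, y_c = 96.03 mm

plate: A = 140 × 190 = 26600.00, centroid at (70.00, 95.00).
removed quarter-circle: A = −¼π·20² = -314.16, centroid at (8.49, 8.49).
ΣA = 26285.84 mm², ΣAx_c = 1859333.33 mm³, ΣAy_c = 2524333.33 mm³.
x_c = 1859333.33/26285.84 = 70.74 mm; y_c = 2524333.33/26285.84 = 96.03 mm.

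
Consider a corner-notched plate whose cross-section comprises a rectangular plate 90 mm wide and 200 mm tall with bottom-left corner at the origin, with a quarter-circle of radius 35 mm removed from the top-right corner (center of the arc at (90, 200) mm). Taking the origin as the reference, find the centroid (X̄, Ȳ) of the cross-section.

X̄ = 43.30 mm, Ȳ = 95.19 mm

plate: A = 90 × 200 = 18000.00, centroid at (45.00, 100.00).
removed quarter-circle: A = −¼π·35² = -962.11, centroid at (75.15, 185.15).
ΣA = 17037.89 mm²
ΣAX̄ = (18000.00)(45.00) + (-962.11)(75.15) = 737701.52 mm³
ΣAȲ = (18000.00)(100.00) + (-962.11)(185.15) = 1621869.12 mm³
X̄ = 737701.52 / 17037.89 = 43.30 mm
Ȳ = 1621869.12 / 17037.89 = 95.19 mm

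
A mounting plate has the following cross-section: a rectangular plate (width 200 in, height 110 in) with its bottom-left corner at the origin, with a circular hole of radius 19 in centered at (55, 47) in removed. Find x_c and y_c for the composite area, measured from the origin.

x_c = 102.45 in, y_c = 55.43 in

plate: A = 200 × 110 = 22000.00, centroid at (100.00, 55.00).
hole: A = −π·19² = -1134.11, centroid at (55.00, 47.00).
ΣA = 20865.89 in², ΣAx_c = 2137623.68 in³, ΣAy_c = 1156696.60 in³.
x_c = 2137623.68/20865.89 = 102.45 in; y_c = 1156696.60/20865.89 = 55.43 in.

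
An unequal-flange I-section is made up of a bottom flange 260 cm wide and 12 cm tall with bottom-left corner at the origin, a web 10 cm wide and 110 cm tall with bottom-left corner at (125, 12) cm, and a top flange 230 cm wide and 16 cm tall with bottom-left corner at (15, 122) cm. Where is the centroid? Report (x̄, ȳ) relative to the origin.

Part | A | x̄ᵢ | ȳᵢ | A·x̄ᵢ | A·ȳᵢ
bottom flange | 3120.00 | 130.00 | 6.00 | 405600.00 | 18720.00
web | 1100.00 | 130.00 | 67.00 | 143000.00 | 73700.00
top flange | 3680.00 | 130.00 | 130.00 | 478400.00 | 478400.00
Σ | 7900.00 |  |  | 1027000.00 | 570820.00
x̄ = 1027000.00 / 7900.00 = 130.00 cm
ȳ = 570820.00 / 7900.00 = 72.26 cm

x̄ = 130.00 cm, ȳ = 72.26 cm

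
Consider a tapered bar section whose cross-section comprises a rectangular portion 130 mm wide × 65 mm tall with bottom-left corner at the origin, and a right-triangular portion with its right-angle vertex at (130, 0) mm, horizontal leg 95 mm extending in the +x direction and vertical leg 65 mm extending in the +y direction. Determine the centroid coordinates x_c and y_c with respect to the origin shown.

x_c = 90.87 mm, y_c = 29.60 mm

rectangular portion: A = 130 × 65 = 8450.00, centroid at (65.00, 32.50).
triangular portion: A = ½·95·65 = 3087.50, centroid at (161.67, 21.67).
ΣA = 11537.50 mm²
ΣAx_c = (8450.00)(65.00) + (3087.50)(161.67) = 1048395.83 mm³
ΣAy_c = (8450.00)(32.50) + (3087.50)(21.67) = 341520.83 mm³
x_c = 1048395.83 / 11537.50 = 90.87 mm
y_c = 341520.83 / 11537.50 = 29.60 mm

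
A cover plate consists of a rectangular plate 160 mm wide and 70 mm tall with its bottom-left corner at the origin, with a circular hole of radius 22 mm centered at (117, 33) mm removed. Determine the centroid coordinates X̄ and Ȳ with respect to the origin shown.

X̄ = 74.19 mm, Ȳ = 35.31 mm

Part | A | x̄ᵢ | ȳᵢ | A·x̄ᵢ | A·ȳᵢ
plate | 11200.00 | 80.00 | 35.00 | 896000.00 | 392000.00
hole | -1520.53 | 117.00 | 33.00 | -177902.11 | -50177.52
Σ | 9679.47 |  |  | 718097.89 | 341822.48
X̄ = 718097.89 / 9679.47 = 74.19 mm
Ȳ = 341822.48 / 9679.47 = 35.31 mm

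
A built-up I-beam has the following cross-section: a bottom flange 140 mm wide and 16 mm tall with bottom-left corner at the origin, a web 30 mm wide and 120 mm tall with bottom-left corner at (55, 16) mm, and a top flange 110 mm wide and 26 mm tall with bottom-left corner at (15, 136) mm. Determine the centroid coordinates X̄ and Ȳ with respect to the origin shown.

bottom flange: A = 140 × 16 = 2240.00, centroid at (70.00, 8.00).
web: A = 30 × 120 = 3600.00, centroid at (70.00, 76.00).
top flange: A = 110 × 26 = 2860.00, centroid at (70.00, 149.00).
ΣA = 8700.00 mm², ΣAX̄ = 609000.00 mm³, ΣAȲ = 717660.00 mm³.
X̄ = 609000.00/8700.00 = 70.00 mm; Ȳ = 717660.00/8700.00 = 82.49 mm.

X̄ = 70.00 mm, Ȳ = 82.49 mm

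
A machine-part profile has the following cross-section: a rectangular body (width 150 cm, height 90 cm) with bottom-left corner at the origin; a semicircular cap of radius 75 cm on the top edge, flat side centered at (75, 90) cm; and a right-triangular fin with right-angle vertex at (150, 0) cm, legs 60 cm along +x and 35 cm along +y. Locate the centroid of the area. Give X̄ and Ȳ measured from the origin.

X̄ = 79.27 cm, Ȳ = 72.53 cm

rectangular body: A = 150 × 90 = 13500.00, centroid at (75.00, 45.00).
semicircular top: A = ½π·75² = 8835.73, centroid at (75.00, 121.83).
triangular fin: A = ½·60·35 = 1050.00, centroid at (170.00, 11.67).
ΣA = 23385.73 cm², ΣAX̄ = 1853679.70 cm³, ΣAȲ = 1696215.64 cm³.
X̄ = 1853679.70/23385.73 = 79.27 cm; Ȳ = 1696215.64/23385.73 = 72.53 cm.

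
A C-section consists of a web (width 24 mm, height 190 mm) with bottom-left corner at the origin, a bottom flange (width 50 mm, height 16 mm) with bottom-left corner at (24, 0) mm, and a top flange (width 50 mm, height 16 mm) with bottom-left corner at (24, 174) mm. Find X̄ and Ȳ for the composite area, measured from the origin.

X̄ = 21.61 mm, Ȳ = 95.00 mm

web: A = 24 × 190 = 4560.00, centroid at (12.00, 95.00).
bottom flange: A = 50 × 16 = 800.00, centroid at (49.00, 8.00).
top flange: A = 50 × 16 = 800.00, centroid at (49.00, 182.00).
ΣA = 6160.00 mm², ΣAX̄ = 133120.00 mm³, ΣAȲ = 585200.00 mm³.
X̄ = 133120.00/6160.00 = 21.61 mm; Ȳ = 585200.00/6160.00 = 95.00 mm.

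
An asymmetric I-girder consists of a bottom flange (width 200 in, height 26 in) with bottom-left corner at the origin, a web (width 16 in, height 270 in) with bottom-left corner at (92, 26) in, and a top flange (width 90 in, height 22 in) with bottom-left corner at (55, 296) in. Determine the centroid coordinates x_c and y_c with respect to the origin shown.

x_c = 100.00 in, y_c = 119.22 in

Part | A | x̄ᵢ | ȳᵢ | A·x̄ᵢ | A·ȳᵢ
bottom flange | 5200.00 | 100.00 | 13.00 | 520000.00 | 67600.00
web | 4320.00 | 100.00 | 161.00 | 432000.00 | 695520.00
top flange | 1980.00 | 100.00 | 307.00 | 198000.00 | 607860.00
Σ | 11500.00 |  |  | 1150000.00 | 1370980.00
x_c = 1150000.00 / 11500.00 = 100.00 in
y_c = 1370980.00 / 11500.00 = 119.22 in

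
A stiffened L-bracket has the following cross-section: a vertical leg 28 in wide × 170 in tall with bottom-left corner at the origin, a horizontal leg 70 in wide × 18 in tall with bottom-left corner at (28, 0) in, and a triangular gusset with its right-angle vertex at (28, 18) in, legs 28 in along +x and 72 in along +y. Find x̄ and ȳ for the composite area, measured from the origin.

vertical leg: A = 28 × 170 = 4760.00, centroid at (14.00, 85.00).
horizontal leg: A = 70 × 18 = 1260.00, centroid at (63.00, 9.00).
gusset: A = ½·28·72 = 1008.00, centroid at (37.33, 42.00).
ΣA = 7028.00 in², ΣAx̄ = 183652.00 in³, ΣAȳ = 458276.00 in³.
x̄ = 183652.00/7028.00 = 26.13 in; ȳ = 458276.00/7028.00 = 65.21 in.

x̄ = 26.13 in, ȳ = 65.21 in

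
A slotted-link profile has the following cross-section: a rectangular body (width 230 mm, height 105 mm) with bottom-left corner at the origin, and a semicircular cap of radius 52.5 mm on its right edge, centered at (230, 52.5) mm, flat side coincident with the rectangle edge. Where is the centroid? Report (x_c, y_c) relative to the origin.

Part | A | x̄ᵢ | ȳᵢ | A·x̄ᵢ | A·ȳᵢ
rectangular body | 24150.00 | 115.00 | 52.50 | 2777250.00 | 1267875.00
semicircular end | 4329.51 | 252.28 | 52.50 | 1092255.45 | 227299.14
Σ | 28479.51 |  |  | 3869505.45 | 1495174.14
x_c = 3869505.45 / 28479.51 = 135.87 mm
y_c = 1495174.14 / 28479.51 = 52.50 mm

x_c = 135.87 mm, y_c = 52.50 mm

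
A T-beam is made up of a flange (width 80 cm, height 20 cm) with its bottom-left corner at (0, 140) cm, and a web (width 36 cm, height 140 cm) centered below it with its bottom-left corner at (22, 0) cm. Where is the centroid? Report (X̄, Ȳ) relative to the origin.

X̄ = 40.00 cm, Ȳ = 89.28 cm

Part | A | x̄ᵢ | ȳᵢ | A·x̄ᵢ | A·ȳᵢ
web | 5040.00 | 40.00 | 70.00 | 201600.00 | 352800.00
flange | 1600.00 | 40.00 | 150.00 | 64000.00 | 240000.00
Σ | 6640.00 |  |  | 265600.00 | 592800.00
X̄ = 265600.00 / 6640.00 = 40.00 cm
Ȳ = 592800.00 / 6640.00 = 89.28 cm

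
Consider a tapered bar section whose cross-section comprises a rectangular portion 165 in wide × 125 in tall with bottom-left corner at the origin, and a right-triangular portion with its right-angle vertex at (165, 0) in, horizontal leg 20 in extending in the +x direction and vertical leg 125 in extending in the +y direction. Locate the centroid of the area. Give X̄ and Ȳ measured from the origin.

X̄ = 87.60 in, Ȳ = 61.31 in

rectangular portion: A = 165 × 125 = 20625.00, centroid at (82.50, 62.50).
triangular portion: A = ½·20·125 = 1250.00, centroid at (171.67, 41.67).
ΣA = 21875.00 in²
ΣAX̄ = (20625.00)(82.50) + (1250.00)(171.67) = 1916145.83 in³
ΣAȲ = (20625.00)(62.50) + (1250.00)(41.67) = 1341145.83 in³
X̄ = 1916145.83 / 21875.00 = 87.60 in
Ȳ = 1341145.83 / 21875.00 = 61.31 in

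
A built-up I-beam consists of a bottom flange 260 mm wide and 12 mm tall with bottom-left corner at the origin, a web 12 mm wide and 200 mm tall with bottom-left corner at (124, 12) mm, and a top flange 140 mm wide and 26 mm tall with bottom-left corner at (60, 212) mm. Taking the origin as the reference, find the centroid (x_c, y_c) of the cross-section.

x_c = 130.00 mm, y_c = 120.80 mm

Part | A | x̄ᵢ | ȳᵢ | A·x̄ᵢ | A·ȳᵢ
bottom flange | 3120.00 | 130.00 | 6.00 | 405600.00 | 18720.00
web | 2400.00 | 130.00 | 112.00 | 312000.00 | 268800.00
top flange | 3640.00 | 130.00 | 225.00 | 473200.00 | 819000.00
Σ | 9160.00 |  |  | 1190800.00 | 1106520.00
x_c = 1190800.00 / 9160.00 = 130.00 mm
y_c = 1106520.00 / 9160.00 = 120.80 mm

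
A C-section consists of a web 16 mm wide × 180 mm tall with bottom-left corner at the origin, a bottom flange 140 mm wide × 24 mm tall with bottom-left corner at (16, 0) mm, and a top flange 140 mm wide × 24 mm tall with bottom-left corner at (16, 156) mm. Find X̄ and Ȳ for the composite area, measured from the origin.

web: A = 16 × 180 = 2880.00, centroid at (8.00, 90.00).
bottom flange: A = 140 × 24 = 3360.00, centroid at (86.00, 12.00).
top flange: A = 140 × 24 = 3360.00, centroid at (86.00, 168.00).
ΣA = 9600.00 mm², ΣAX̄ = 600960.00 mm³, ΣAȲ = 864000.00 mm³.
X̄ = 600960.00/9600.00 = 62.60 mm; Ȳ = 864000.00/9600.00 = 90.00 mm.

X̄ = 62.60 mm, Ȳ = 90.00 mm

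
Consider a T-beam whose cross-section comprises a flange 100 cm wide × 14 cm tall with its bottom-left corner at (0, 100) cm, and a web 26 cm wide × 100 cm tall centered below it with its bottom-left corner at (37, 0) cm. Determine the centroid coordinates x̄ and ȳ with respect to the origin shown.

x̄ = 50.00 cm, ȳ = 69.95 cm

web: A = 26 × 100 = 2600.00, centroid at (50.00, 50.00).
flange: A = 100 × 14 = 1400.00, centroid at (50.00, 107.00).
ΣA = 4000.00 cm²
ΣAx̄ = (2600.00)(50.00) + (1400.00)(50.00) = 200000.00 cm³
ΣAȳ = (2600.00)(50.00) + (1400.00)(107.00) = 279800.00 cm³
x̄ = 200000.00 / 4000.00 = 50.00 cm
ȳ = 279800.00 / 4000.00 = 69.95 cm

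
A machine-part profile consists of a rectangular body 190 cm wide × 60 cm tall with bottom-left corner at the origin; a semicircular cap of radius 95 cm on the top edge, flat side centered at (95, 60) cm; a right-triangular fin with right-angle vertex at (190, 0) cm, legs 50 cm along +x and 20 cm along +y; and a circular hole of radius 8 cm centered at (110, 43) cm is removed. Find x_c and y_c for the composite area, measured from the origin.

x_c = 97.04 cm, y_c = 67.97 cm

rectangular body: A = 190 × 60 = 11400.00, centroid at (95.00, 30.00).
semicircular top: A = ½π·95² = 14176.44, centroid at (95.00, 100.32).
triangular fin: A = ½·50·20 = 500.00, centroid at (206.67, 6.67).
hole: A = −π·8² = -201.06, centroid at (110.00, 43.00).
ΣA = 25875.37 cm²
ΣAx_c = (11400.00)(95.00) + (14176.44)(95.00) + (500.00)(206.67) + (-201.06)(110.00) = 2510978.02 cm³
ΣAy_c = (11400.00)(30.00) + (14176.44)(100.32) + (500.00)(6.67) + (-201.06)(43.00) = 1758857.21 cm³
x_c = 2510978.02 / 25875.37 = 97.04 cm
y_c = 1758857.21 / 25875.37 = 67.97 cm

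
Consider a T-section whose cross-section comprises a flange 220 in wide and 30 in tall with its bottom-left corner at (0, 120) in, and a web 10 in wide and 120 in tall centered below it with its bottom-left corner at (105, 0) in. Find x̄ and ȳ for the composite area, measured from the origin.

web: A = 10 × 120 = 1200.00, centroid at (110.00, 60.00).
flange: A = 220 × 30 = 6600.00, centroid at (110.00, 135.00).
ΣA = 7800.00 in², ΣAx̄ = 858000.00 in³, ΣAȳ = 963000.00 in³.
x̄ = 858000.00/7800.00 = 110.00 in; ȳ = 963000.00/7800.00 = 123.46 in.

x̄ = 110.00 in, ȳ = 123.46 in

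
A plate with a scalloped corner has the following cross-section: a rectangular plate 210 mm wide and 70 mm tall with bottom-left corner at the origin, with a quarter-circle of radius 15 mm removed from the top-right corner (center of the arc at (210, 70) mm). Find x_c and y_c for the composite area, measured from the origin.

x_c = 103.80 mm, y_c = 34.65 mm

plate: A = 210 × 70 = 14700.00, centroid at (105.00, 35.00).
removed quarter-circle: A = −¼π·15² = -176.71, centroid at (203.63, 63.63).
ΣA = 14523.29 mm²
ΣAx_c = (14700.00)(105.00) + (-176.71)(203.63) = 1507514.94 mm³
ΣAy_c = (14700.00)(35.00) + (-176.71)(63.63) = 503254.98 mm³
x_c = 1507514.94 / 14523.29 = 103.80 mm
y_c = 503254.98 / 14523.29 = 34.65 mm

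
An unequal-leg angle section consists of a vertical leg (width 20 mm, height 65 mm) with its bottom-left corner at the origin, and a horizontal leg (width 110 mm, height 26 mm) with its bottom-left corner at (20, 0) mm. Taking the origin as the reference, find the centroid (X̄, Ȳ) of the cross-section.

vertical leg: A = 20 × 65 = 1300.00, centroid at (10.00, 32.50).
horizontal leg: A = 110 × 26 = 2860.00, centroid at (75.00, 13.00).
ΣA = 4160.00 mm², ΣAX̄ = 227500.00 mm³, ΣAȲ = 79430.00 mm³.
X̄ = 227500.00/4160.00 = 54.69 mm; Ȳ = 79430.00/4160.00 = 19.09 mm.

X̄ = 54.69 mm, Ȳ = 19.09 mm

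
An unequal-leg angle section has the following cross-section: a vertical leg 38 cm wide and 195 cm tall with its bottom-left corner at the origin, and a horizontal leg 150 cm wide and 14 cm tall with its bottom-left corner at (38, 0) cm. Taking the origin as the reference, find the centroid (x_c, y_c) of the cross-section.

x_c = 39.76 cm, y_c = 77.52 cm

Part | A | x̄ᵢ | ȳᵢ | A·x̄ᵢ | A·ȳᵢ
vertical leg | 7410.00 | 19.00 | 97.50 | 140790.00 | 722475.00
horizontal leg | 2100.00 | 113.00 | 7.00 | 237300.00 | 14700.00
Σ | 9510.00 |  |  | 378090.00 | 737175.00
x_c = 378090.00 / 9510.00 = 39.76 cm
y_c = 737175.00 / 9510.00 = 77.52 cm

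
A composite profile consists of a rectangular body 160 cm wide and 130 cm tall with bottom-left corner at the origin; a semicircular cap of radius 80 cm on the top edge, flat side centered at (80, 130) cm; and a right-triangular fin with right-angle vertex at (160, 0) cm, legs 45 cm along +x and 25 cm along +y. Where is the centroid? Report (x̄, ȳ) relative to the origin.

x̄ = 81.70 cm, ȳ = 95.65 cm

Part | A | x̄ᵢ | ȳᵢ | A·x̄ᵢ | A·ȳᵢ
rectangular body | 20800.00 | 80.00 | 65.00 | 1664000.00 | 1352000.00
semicircular top | 10053.10 | 80.00 | 163.95 | 804247.72 | 1648235.88
triangular fin | 562.50 | 175.00 | 8.33 | 98437.50 | 4687.50
Σ | 31415.60 |  |  | 2566685.22 | 3004923.38
x̄ = 2566685.22 / 31415.60 = 81.70 cm
ȳ = 3004923.38 / 31415.60 = 95.65 cm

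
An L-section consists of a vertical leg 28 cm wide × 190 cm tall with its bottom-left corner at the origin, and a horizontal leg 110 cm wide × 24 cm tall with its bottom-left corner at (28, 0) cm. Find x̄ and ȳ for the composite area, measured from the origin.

vertical leg: A = 28 × 190 = 5320.00, centroid at (14.00, 95.00).
horizontal leg: A = 110 × 24 = 2640.00, centroid at (83.00, 12.00).
ΣA = 7960.00 cm², ΣAx̄ = 293600.00 cm³, ΣAȳ = 537080.00 cm³.
x̄ = 293600.00/7960.00 = 36.88 cm; ȳ = 537080.00/7960.00 = 67.47 cm.

x̄ = 36.88 cm, ȳ = 67.47 cm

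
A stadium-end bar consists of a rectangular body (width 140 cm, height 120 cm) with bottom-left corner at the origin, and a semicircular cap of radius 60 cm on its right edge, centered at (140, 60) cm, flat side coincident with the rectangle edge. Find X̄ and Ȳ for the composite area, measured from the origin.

rectangular body: A = 140 × 120 = 16800.00, centroid at (70.00, 60.00).
semicircular end: A = ½π·60² = 5654.87, centroid at (165.46, 60.00).
ΣA = 22454.87 cm², ΣAX̄ = 2111681.35 cm³, ΣAȲ = 1347292.01 cm³.
X̄ = 2111681.35/22454.87 = 94.04 cm; Ȳ = 1347292.01/22454.87 = 60.00 cm.

X̄ = 94.04 cm, Ȳ = 60.00 cm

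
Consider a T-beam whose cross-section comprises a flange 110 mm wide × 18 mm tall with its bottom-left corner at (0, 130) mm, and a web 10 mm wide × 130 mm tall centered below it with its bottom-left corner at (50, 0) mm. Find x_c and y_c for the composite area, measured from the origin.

x_c = 55.00 mm, y_c = 109.67 mm

web: A = 10 × 130 = 1300.00, centroid at (55.00, 65.00).
flange: A = 110 × 18 = 1980.00, centroid at (55.00, 139.00).
ΣA = 3280.00 mm², ΣAx_c = 180400.00 mm³, ΣAy_c = 359720.00 mm³.
x_c = 180400.00/3280.00 = 55.00 mm; y_c = 359720.00/3280.00 = 109.67 mm.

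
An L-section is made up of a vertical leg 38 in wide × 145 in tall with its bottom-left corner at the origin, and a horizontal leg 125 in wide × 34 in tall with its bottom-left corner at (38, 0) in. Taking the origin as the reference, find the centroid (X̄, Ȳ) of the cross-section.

X̄ = 54.49 in, Ȳ = 48.33 in

vertical leg: A = 38 × 145 = 5510.00, centroid at (19.00, 72.50).
horizontal leg: A = 125 × 34 = 4250.00, centroid at (100.50, 17.00).
ΣA = 9760.00 in²
ΣAX̄ = (5510.00)(19.00) + (4250.00)(100.50) = 531815.00 in³
ΣAȲ = (5510.00)(72.50) + (4250.00)(17.00) = 471725.00 in³
X̄ = 531815.00 / 9760.00 = 54.49 in
Ȳ = 471725.00 / 9760.00 = 48.33 in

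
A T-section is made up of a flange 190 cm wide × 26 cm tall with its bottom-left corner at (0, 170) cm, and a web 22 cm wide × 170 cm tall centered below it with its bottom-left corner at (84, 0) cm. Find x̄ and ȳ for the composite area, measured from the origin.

x̄ = 95.00 cm, ȳ = 140.77 cm

web: A = 22 × 170 = 3740.00, centroid at (95.00, 85.00).
flange: A = 190 × 26 = 4940.00, centroid at (95.00, 183.00).
ΣA = 8680.00 cm², ΣAx̄ = 824600.00 cm³, ΣAȳ = 1221920.00 cm³.
x̄ = 824600.00/8680.00 = 95.00 cm; ȳ = 1221920.00/8680.00 = 140.77 cm.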